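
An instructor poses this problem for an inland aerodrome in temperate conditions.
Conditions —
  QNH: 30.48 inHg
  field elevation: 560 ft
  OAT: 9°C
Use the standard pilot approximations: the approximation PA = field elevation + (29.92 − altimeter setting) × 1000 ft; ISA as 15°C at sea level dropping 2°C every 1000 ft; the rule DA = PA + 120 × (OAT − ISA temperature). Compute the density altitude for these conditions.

-720 ft

Pressure altitude = 560 + (29.92 − 30.48) × 1000 = 560 + (-560) = 0 ft.
ISA temperature at 0 ft = 15 − 2 × (0/1000) = 15°C.
ISA deviation = 9 − 15 = -6°C.
Density altitude = 0 + 120 × (-6) = -720 ft.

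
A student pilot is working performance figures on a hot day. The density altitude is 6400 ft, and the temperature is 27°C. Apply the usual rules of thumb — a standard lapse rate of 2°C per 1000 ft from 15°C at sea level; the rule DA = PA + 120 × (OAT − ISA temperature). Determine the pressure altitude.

DA = PA + 120 × (OAT − (15 − 2·PA/1000)) = PA + 120·OAT − 1800 + 0.24·PA = 1.24·PA + 120·OAT − 1800.
So 1.24·PA = 6400 − 120 × 27 + 1800 = 4960.
PA = 4960 / 1.24 = 4000 ft.

4000 ft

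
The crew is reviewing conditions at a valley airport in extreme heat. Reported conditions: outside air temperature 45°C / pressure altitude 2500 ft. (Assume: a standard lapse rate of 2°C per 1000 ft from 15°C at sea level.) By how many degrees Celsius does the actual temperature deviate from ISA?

ISA+35°C

ISA temperature at 2500 ft = 15 − 2 × (2500/1000) = 10°C.
Deviation = OAT − ISA = 45 − 10 = +35°C.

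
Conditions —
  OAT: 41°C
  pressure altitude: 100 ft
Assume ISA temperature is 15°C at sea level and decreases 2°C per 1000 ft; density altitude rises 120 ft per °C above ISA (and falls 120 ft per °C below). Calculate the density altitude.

3244 ft

ISA temperature at 100 ft = 15 − 2 × (100/1000) = 14.8°C.
ISA deviation = 41 − 14.8 = +26.2°C.
Density altitude = 100 + 120 × (26.2) = 100 + (+3144) = 3244 ft.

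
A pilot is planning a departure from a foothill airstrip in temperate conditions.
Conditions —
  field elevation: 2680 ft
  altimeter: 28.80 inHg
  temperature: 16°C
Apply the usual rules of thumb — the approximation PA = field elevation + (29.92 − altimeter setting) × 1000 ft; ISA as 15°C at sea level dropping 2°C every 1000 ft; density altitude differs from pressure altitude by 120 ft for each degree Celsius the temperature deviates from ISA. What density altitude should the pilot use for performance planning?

Pressure altitude = 2680 + (29.92 − 28.80) × 1000 = 2680 + (+1120) = 3800 ft.
ISA temperature at 3800 ft = 15 − 2 × (3800/1000) = 7.4°C.
ISA deviation = 16 − 7.4 = +8.6°C.
Density altitude = 3800 + 120 × (8.6) = 4832 ft.

4832 ft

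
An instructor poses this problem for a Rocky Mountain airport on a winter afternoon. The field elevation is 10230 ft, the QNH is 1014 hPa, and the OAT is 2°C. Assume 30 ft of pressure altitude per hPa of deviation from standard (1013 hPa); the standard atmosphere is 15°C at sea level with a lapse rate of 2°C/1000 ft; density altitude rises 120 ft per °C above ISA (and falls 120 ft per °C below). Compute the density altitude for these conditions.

Pressure altitude = 10230 + (1013 − 1014) × 30 = 10230 + (-30) = 10200 ft.
ISA temperature at 10200 ft = 15 − 2 × (10200/1000) = -5.4°C.
ISA deviation = 2 − (-5.4) = +7.4°C.
Density altitude = 10200 + 120 × (7.4) = 11088 ft.

11088 ft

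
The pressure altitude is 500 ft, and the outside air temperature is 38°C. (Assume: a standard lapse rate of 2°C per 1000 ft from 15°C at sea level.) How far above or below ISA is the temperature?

ISA+24°C

ISA temperature at 500 ft = 15 − 2 × (500/1000) = 14°C.
Deviation = OAT − ISA = 38 − 14 = +24°C.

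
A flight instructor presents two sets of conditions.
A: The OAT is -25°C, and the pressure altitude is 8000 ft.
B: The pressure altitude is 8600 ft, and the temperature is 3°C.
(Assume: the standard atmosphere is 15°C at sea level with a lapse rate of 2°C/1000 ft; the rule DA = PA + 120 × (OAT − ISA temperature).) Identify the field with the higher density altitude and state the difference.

A: ISA temp = -1°C, deviation -24°C, DA = 8000 + 120 × (-24) = 5120 ft.
B: ISA temp = -2.2°C, deviation +5.2°C, DA = 8600 + 120 × 5.2 = 9224 ft.
B is higher by 9224 − 5120 = 4104 ft.

B by 4104 ft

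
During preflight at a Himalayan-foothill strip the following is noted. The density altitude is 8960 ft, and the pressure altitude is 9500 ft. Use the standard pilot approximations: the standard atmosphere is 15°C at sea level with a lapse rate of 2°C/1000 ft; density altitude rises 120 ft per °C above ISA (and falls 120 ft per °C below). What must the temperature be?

-8.5°C

Density altitude − pressure altitude = 8960 − 9500 = -540 ft.
At 120 ft/°C that is an ISA deviation of -540/120 = -4.5°C.
ISA temperature at 9500 ft = 15 − 2 × (9500/1000) = -4°C.
OAT = ISA + deviation = -4 + (-4.5) = -8.5°C.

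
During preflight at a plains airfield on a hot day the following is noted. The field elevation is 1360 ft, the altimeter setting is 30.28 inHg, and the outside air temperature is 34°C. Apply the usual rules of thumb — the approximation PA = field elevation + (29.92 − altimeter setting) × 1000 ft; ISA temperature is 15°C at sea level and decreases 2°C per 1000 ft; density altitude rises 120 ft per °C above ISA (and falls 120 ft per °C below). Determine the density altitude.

3520 ft

Pressure altitude = 1360 + (29.92 − 30.28) × 1000 = 1360 + (-360) = 1000 ft.
ISA temperature at 1000 ft = 15 − 2 × (1000/1000) = 13°C.
ISA deviation = 34 − 13 = +21°C.
Density altitude = 1000 + 120 × (21) = 3520 ft.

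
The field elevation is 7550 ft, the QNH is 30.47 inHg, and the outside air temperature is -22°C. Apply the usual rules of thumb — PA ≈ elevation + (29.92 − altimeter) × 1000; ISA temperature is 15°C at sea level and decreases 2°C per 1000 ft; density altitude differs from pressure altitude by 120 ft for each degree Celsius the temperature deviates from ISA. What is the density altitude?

4240 ft

Pressure altitude = 7550 + (29.92 − 30.47) × 1000 = 7550 + (-550) = 7000 ft.
ISA temperature at 7000 ft = 15 − 2 × (7000/1000) = 1°C.
ISA deviation = -22 − 1 = -23°C.
Density altitude = 7000 + 120 × (-23) = 4240 ft.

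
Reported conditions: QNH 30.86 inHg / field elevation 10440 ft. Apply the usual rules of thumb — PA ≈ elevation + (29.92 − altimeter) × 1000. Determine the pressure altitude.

9500 ft

Pressure correction = (29.92 − 30.86) × 1000 = -940 ft.
Pressure altitude = 10440 + (-940) = 9500 ft.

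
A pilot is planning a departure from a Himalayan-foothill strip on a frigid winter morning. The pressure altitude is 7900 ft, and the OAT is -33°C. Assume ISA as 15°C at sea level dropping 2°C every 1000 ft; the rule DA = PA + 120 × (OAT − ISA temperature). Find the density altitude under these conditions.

4036 ft

ISA temperature at 7900 ft = 15 − 2 × (7900/1000) = -0.8°C.
ISA deviation = -33 − (-0.8) = -32.2°C.
Density altitude = 7900 + 120 × (-32.2) = 7900 + (-3864) = 4036 ft.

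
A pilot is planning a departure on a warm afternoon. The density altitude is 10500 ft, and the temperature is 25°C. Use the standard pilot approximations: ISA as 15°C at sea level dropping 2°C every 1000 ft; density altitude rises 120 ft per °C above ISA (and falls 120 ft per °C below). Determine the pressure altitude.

DA = PA + 120 × (OAT − (15 − 2·PA/1000)) = PA + 120·OAT − 1800 + 0.24·PA = 1.24·PA + 120·OAT − 1800.
So 1.24·PA = 10500 − 120 × 25 + 1800 = 9300.
PA = 9300 / 1.24 = 7500 ft.

7500 ft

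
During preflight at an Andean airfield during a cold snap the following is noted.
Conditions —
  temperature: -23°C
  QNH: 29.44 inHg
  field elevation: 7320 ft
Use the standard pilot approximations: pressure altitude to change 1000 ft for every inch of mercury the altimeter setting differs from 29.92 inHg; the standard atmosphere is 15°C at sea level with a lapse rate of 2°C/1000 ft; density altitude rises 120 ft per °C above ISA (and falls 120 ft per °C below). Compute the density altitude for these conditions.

Pressure altitude = 7320 + (29.92 − 29.44) × 1000 = 7320 + (+480) = 7800 ft.
ISA temperature at 7800 ft = 15 − 2 × (7800/1000) = -0.6°C.
ISA deviation = -23 − (-0.6) = -22.4°C.
Density altitude = 7800 + 120 × (-22.4) = 5112 ft.

5112 ft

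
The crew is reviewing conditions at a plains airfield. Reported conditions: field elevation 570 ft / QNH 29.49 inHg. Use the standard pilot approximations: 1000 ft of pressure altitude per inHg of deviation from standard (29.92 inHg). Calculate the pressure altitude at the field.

Pressure correction = (29.92 − 29.49) × 1000 = +430 ft.
Pressure altitude = 570 + (+430) = 1000 ft.

1000 ft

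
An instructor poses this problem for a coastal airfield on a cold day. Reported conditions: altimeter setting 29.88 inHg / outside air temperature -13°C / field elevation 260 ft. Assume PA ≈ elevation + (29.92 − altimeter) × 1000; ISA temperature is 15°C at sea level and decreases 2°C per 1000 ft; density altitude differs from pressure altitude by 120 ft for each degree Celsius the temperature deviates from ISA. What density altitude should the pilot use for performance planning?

Pressure altitude = 260 + (29.92 − 29.88) × 1000 = 260 + (+40) = 300 ft.
ISA temperature at 300 ft = 15 − 2 × (300/1000) = 14.4°C.
ISA deviation = -13 − 14.4 = -27.4°C.
Density altitude = 300 + 120 × (-27.4) = -2988 ft.

-2988 ft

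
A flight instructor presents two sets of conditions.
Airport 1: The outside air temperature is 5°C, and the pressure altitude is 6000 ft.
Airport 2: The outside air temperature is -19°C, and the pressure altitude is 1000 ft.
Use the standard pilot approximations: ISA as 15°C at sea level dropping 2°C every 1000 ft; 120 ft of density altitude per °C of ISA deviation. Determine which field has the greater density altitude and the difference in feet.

Airport 1 by 9080 ft

Airport 1: ISA temp = 3°C, deviation +2°C, DA = 6000 + 120 × 2 = 6240 ft.
Airport 2: ISA temp = 13°C, deviation -32°C, DA = 1000 + 120 × (-32) = -2840 ft.
Airport 1 is higher by 6240 − (-2840) = 9080 ft.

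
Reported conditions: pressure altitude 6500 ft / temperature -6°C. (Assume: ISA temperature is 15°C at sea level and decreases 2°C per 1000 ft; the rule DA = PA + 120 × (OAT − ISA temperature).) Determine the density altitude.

5540 ft

ISA temperature at 6500 ft = 15 − 2 × (6500/1000) = 2°C.
ISA deviation = -6 − 2 = -8°C.
Density altitude = 6500 + 120 × (-8) = 6500 + (-960) = 5540 ft.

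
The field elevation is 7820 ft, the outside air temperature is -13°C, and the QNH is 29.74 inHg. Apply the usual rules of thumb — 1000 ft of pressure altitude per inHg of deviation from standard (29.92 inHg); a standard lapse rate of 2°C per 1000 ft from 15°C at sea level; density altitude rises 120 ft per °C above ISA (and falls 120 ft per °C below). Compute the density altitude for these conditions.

6560 ft

Pressure altitude = 7820 + (29.92 − 29.74) × 1000 = 7820 + (+180) = 8000 ft.
ISA temperature at 8000 ft = 15 − 2 × (8000/1000) = -1°C.
ISA deviation = -13 − (-1) = -12°C.
Density altitude = 8000 + 120 × (-12) = 6560 ft.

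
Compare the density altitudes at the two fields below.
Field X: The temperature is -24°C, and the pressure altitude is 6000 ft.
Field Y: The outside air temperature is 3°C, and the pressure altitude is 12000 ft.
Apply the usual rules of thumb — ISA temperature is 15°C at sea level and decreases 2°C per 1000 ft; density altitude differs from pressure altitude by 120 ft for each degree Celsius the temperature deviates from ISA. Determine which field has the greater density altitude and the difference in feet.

Field X: ISA temp = 3°C, deviation -27°C, DA = 6000 + 120 × (-27) = 2760 ft.
Field Y: ISA temp = -9°C, deviation +12°C, DA = 12000 + 120 × 12 = 13440 ft.
Field Y is higher by 13440 − 2760 = 10680 ft.

Field Y by 10680 ft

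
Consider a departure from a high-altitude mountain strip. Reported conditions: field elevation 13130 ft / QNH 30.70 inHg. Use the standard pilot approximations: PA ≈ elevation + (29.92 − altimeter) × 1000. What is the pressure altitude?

Pressure correction = (29.92 − 30.70) × 1000 = -780 ft.
Pressure altitude = 13130 + (-780) = 12350 ft.

12350 ft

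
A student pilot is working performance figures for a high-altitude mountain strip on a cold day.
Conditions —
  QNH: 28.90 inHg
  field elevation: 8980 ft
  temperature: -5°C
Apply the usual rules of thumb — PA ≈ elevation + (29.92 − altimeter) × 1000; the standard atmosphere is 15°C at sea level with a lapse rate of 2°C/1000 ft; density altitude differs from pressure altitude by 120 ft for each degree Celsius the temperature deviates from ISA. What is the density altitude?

Pressure altitude = 8980 + (29.92 − 28.90) × 1000 = 8980 + (+1020) = 10000 ft.
ISA temperature at 10000 ft = 15 − 2 × (10000/1000) = -5°C.
ISA deviation = -5 − (-5) = 0°C.
Density altitude = 10000 + 120 × (0) = 10000 ft.

10000 ft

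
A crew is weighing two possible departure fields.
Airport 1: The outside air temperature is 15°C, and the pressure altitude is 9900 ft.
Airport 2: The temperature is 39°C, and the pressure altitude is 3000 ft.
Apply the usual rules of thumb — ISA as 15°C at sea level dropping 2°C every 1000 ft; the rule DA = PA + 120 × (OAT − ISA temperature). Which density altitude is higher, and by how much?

Airport 1: ISA temp = -4.8°C, deviation +19.8°C, DA = 9900 + 120 × 19.8 = 12276 ft.
Airport 2: ISA temp = 9°C, deviation +30°C, DA = 3000 + 120 × 30 = 6600 ft.
Airport 1 is higher by 12276 − 6600 = 5676 ft.

Airport 1 by 5676 ft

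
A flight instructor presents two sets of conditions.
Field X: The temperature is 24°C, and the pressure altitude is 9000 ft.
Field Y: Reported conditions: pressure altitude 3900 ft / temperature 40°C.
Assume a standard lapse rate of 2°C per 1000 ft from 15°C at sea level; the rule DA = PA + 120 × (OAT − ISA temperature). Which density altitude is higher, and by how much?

Field X: ISA temp = -3°C, deviation +27°C, DA = 9000 + 120 × 27 = 12240 ft.
Field Y: ISA temp = 7.2°C, deviation +32.8°C, DA = 3900 + 120 × 32.8 = 7836 ft.
Field X is higher by 12240 − 7836 = 4404 ft.

Field X by 4404 ft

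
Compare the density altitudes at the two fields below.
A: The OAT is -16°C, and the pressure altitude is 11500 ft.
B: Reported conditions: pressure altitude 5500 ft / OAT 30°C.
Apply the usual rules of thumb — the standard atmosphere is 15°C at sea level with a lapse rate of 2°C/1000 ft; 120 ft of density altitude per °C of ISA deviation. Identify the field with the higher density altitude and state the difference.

A by 1920 ft

A: ISA temp = -8°C, deviation -8°C, DA = 11500 + 120 × (-8) = 10540 ft.
B: ISA temp = 4°C, deviation +26°C, DA = 5500 + 120 × 26 = 8620 ft.
A is higher by 10540 − 8620 = 1920 ft.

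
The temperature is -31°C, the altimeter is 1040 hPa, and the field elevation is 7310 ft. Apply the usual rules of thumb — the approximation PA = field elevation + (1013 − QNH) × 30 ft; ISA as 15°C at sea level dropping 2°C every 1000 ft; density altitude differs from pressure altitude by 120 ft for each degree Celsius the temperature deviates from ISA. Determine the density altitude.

2540 ft

Pressure altitude = 7310 + (1013 − 1040) × 30 = 7310 + (-810) = 6500 ft.
ISA temperature at 6500 ft = 15 − 2 × (6500/1000) = 2°C.
ISA deviation = -31 − 2 = -33°C.
Density altitude = 6500 + 120 × (-33) = 2540 ft.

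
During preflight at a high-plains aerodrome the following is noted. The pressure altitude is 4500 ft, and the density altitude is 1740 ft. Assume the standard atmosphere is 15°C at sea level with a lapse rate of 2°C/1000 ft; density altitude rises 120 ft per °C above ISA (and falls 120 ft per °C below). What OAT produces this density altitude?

Density altitude − pressure altitude = 1740 − 4500 = -2760 ft.
At 120 ft/°C that is an ISA deviation of -2760/120 = -23°C.
ISA temperature at 4500 ft = 15 − 2 × (4500/1000) = 6°C.
OAT = ISA + deviation = 6 + (-23) = -17°C.

-17°C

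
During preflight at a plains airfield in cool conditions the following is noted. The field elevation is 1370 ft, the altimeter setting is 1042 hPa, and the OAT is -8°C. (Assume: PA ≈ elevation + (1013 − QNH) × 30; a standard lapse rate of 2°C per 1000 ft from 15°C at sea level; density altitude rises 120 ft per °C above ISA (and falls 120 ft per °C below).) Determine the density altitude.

-2140 ft

Pressure altitude = 1370 + (1013 − 1042) × 30 = 1370 + (-870) = 500 ft.
ISA temperature at 500 ft = 15 − 2 × (500/1000) = 14°C.
ISA deviation = -8 − 14 = -22°C.
Density altitude = 500 + 120 × (-22) = -2140 ft.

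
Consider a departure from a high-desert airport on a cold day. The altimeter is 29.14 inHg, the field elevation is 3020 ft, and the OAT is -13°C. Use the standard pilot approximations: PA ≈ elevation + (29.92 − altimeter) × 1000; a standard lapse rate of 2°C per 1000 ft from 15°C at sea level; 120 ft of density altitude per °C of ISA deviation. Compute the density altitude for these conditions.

1352 ft

Pressure altitude = 3020 + (29.92 − 29.14) × 1000 = 3020 + (+780) = 3800 ft.
ISA temperature at 3800 ft = 15 − 2 × (3800/1000) = 7.4°C.
ISA deviation = -13 − 7.4 = -20.4°C.
Density altitude = 3800 + 120 × (-20.4) = 1352 ft.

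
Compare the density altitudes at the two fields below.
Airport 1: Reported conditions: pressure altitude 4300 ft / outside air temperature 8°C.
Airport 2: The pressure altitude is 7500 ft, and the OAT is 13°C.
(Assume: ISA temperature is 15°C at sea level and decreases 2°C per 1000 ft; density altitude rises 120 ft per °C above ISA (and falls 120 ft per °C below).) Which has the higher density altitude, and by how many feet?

Airport 1: ISA temp = 6.4°C, deviation +1.6°C, DA = 4300 + 120 × 1.6 = 4492 ft.
Airport 2: ISA temp = 0°C, deviation +13°C, DA = 7500 + 120 × 13 = 9060 ft.
Airport 2 is higher by 9060 − 4492 = 4568 ft.

Airport 2 by 4568 ft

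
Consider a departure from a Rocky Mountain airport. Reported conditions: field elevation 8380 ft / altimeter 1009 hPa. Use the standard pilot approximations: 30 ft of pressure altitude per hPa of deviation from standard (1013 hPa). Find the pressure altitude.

8500 ft

Pressure correction = (1013 − 1009) × 30 = +120 ft.
Pressure altitude = 8380 + (+120) = 8500 ft.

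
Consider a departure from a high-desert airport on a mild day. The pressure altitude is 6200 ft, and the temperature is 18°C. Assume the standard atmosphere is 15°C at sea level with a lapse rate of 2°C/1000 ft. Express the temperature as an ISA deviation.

ISA+15.4°C

ISA temperature at 6200 ft = 15 − 2 × (6200/1000) = 2.6°C.
Deviation = OAT − ISA = 18 − 2.6 = +15.4°C.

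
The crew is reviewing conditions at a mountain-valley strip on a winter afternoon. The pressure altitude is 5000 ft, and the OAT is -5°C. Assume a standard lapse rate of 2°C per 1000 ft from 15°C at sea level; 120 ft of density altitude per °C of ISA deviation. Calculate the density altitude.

ISA temperature at 5000 ft = 15 − 2 × (5000/1000) = 5°C.
ISA deviation = -5 − 5 = -10°C.
Density altitude = 5000 + 120 × (-10) = 5000 + (-1200) = 3800 ft.

3800 ft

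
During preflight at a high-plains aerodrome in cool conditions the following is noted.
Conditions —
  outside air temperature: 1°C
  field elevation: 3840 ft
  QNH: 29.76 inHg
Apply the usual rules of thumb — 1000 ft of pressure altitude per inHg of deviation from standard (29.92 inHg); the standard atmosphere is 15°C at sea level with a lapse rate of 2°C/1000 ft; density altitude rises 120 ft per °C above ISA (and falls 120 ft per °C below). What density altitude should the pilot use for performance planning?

3280 ft

Pressure altitude = 3840 + (29.92 − 29.76) × 1000 = 3840 + (+160) = 4000 ft.
ISA temperature at 4000 ft = 15 − 2 × (4000/1000) = 7°C.
ISA deviation = 1 − 7 = -6°C.
Density altitude = 4000 + 120 × (-6) = 3280 ft.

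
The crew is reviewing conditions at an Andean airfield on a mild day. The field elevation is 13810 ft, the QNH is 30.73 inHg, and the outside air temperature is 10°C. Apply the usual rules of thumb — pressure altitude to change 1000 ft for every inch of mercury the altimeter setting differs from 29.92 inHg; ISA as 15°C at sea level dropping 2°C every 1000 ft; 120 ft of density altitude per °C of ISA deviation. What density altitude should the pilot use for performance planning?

15520 ft

Pressure altitude = 13810 + (29.92 − 30.73) × 1000 = 13810 + (-810) = 13000 ft.
ISA temperature at 13000 ft = 15 − 2 × (13000/1000) = -11°C.
ISA deviation = 10 − (-11) = +21°C.
Density altitude = 13000 + 120 × (21) = 15520 ft.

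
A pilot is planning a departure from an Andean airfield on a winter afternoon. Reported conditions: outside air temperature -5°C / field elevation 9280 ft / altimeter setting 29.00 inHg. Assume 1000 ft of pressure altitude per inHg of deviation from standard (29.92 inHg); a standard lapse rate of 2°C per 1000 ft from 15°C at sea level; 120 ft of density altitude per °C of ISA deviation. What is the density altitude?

10248 ft

Pressure altitude = 9280 + (29.92 − 29.00) × 1000 = 9280 + (+920) = 10200 ft.
ISA temperature at 10200 ft = 15 − 2 × (10200/1000) = -5.4°C.
ISA deviation = -5 − (-5.4) = +0.4°C.
Density altitude = 10200 + 120 × (0.4) = 10248 ft.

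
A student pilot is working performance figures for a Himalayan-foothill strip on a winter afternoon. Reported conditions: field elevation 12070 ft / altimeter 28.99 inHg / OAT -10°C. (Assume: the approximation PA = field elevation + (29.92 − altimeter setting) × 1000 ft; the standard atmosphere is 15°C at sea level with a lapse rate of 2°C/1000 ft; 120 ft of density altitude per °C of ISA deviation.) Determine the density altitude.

Pressure altitude = 12070 + (29.92 − 28.99) × 1000 = 12070 + (+930) = 13000 ft.
ISA temperature at 13000 ft = 15 − 2 × (13000/1000) = -11°C.
ISA deviation = -10 − (-11) = +1°C.
Density altitude = 13000 + 120 × (1) = 13120 ft.

13120 ft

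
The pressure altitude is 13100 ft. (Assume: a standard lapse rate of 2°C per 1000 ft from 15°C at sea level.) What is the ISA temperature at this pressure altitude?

ISA temperature = 15 − 2 × (13100/1000) = 15 − 26.2 = -11.2°C.

-11.2°C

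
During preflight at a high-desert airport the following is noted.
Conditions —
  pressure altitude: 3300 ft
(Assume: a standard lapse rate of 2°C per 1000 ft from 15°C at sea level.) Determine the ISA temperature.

8.4°C

ISA temperature = 15 − 2 × (3300/1000) = 15 − 6.6 = 8.4°C.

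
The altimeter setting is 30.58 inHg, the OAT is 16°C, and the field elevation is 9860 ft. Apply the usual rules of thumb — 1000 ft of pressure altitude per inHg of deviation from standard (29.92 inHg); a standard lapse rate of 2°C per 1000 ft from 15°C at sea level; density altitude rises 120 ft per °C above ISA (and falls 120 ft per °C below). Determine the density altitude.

11528 ft

Pressure altitude = 9860 + (29.92 − 30.58) × 1000 = 9860 + (-660) = 9200 ft.
ISA temperature at 9200 ft = 15 − 2 × (9200/1000) = -3.4°C.
ISA deviation = 16 − (-3.4) = +19.4°C.
Density altitude = 9200 + 120 × (19.4) = 11528 ft.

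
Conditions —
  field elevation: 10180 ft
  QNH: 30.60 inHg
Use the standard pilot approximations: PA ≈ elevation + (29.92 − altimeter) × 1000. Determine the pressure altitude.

9500 ft

Pressure correction = (29.92 − 30.60) × 1000 = -680 ft.
Pressure altitude = 10180 + (-680) = 9500 ft.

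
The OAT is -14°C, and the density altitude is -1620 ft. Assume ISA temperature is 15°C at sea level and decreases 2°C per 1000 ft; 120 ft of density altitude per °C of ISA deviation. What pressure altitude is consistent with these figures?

DA = PA + 120 × (OAT − (15 − 2·PA/1000)) = PA + 120·OAT − 1800 + 0.24·PA = 1.24·PA + 120·OAT − 1800.
So 1.24·PA = -1620 − 120 × (-14) + 1800 = 1860.
PA = 1860 / 1.24 = 1500 ft.

1500 ft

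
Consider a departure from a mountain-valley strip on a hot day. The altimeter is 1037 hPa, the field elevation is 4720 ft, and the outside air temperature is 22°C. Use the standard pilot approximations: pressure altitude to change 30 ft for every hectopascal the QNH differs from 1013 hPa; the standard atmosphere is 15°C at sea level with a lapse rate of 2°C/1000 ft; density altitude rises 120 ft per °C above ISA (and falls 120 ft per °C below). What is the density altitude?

5800 ft

Pressure altitude = 4720 + (1013 − 1037) × 30 = 4720 + (-720) = 4000 ft.
ISA temperature at 4000 ft = 15 − 2 × (4000/1000) = 7°C.
ISA deviation = 22 − 7 = +15°C.
Density altitude = 4000 + 120 × (15) = 5800 ft.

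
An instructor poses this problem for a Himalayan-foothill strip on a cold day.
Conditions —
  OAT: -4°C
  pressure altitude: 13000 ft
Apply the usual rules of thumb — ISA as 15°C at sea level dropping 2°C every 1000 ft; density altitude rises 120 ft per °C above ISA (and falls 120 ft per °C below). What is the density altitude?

13840 ft

ISA temperature at 13000 ft = 15 − 2 × (13000/1000) = -11°C.
ISA deviation = -4 − (-11) = +7°C.
Density altitude = 13000 + 120 × (7) = 13000 + (+840) = 13840 ft.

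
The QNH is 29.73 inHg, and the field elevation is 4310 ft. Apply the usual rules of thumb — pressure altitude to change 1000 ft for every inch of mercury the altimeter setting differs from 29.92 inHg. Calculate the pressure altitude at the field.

4500 ft

Pressure correction = (29.92 − 29.73) × 1000 = +190 ft.
Pressure altitude = 4310 + (+190) = 4500 ft.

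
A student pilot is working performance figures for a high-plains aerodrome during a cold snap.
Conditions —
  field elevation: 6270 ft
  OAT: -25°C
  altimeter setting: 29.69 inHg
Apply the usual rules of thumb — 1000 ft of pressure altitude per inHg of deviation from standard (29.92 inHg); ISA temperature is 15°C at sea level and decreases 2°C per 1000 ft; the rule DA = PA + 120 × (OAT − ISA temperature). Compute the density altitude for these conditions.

3260 ft

Pressure altitude = 6270 + (29.92 − 29.69) × 1000 = 6270 + (+230) = 6500 ft.
ISA temperature at 6500 ft = 15 − 2 × (6500/1000) = 2°C.
ISA deviation = -25 − 2 = -27°C.
Density altitude = 6500 + 120 × (-27) = 3260 ft.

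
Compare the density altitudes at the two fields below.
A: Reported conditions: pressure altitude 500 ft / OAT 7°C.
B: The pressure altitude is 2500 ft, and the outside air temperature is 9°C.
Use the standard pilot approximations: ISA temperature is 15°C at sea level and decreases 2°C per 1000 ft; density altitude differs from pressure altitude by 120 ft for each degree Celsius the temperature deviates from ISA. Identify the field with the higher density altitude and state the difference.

B by 2720 ft

A: ISA temp = 14°C, deviation -7°C, DA = 500 + 120 × (-7) = -340 ft.
B: ISA temp = 10°C, deviation -1°C, DA = 2500 + 120 × (-1) = 2380 ft.
B is higher by 2380 − (-340) = 2720 ft.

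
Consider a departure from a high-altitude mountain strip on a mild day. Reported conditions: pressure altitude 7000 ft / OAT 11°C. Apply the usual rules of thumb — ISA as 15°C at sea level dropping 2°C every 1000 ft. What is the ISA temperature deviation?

ISA+10°C

ISA temperature at 7000 ft = 15 − 2 × (7000/1000) = 1°C.
Deviation = OAT − ISA = 11 − 1 = +10°C.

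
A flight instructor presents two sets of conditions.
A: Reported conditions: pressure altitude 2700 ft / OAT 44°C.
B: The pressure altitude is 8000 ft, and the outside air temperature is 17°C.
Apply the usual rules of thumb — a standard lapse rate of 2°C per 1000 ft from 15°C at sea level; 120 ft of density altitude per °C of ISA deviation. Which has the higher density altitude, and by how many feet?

A: ISA temp = 9.6°C, deviation +34.4°C, DA = 2700 + 120 × 34.4 = 6828 ft.
B: ISA temp = -1°C, deviation +18°C, DA = 8000 + 120 × 18 = 10160 ft.
B is higher by 10160 − 6828 = 3332 ft.

B by 3332 ft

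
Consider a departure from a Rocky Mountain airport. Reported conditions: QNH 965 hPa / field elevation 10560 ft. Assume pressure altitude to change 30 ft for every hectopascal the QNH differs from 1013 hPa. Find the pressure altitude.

Pressure correction = (1013 − 965) × 30 = +1440 ft.
Pressure altitude = 10560 + (+1440) = 12000 ft.

12000 ft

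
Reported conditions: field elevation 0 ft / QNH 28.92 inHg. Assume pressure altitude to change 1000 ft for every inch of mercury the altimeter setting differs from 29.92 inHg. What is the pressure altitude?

1000 ft

Pressure correction = (29.92 − 28.92) × 1000 = +1000 ft.
Pressure altitude = 0 + (+1000) = 1000 ft.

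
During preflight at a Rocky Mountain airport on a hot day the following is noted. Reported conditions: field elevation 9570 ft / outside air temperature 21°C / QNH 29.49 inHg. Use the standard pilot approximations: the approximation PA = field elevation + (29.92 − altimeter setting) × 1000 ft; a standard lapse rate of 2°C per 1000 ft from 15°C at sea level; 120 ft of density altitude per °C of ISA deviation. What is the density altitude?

13120 ft

Pressure altitude = 9570 + (29.92 − 29.49) × 1000 = 9570 + (+430) = 10000 ft.
ISA temperature at 10000 ft = 15 − 2 × (10000/1000) = -5°C.
ISA deviation = 21 − (-5) = +26°C.
Density altitude = 10000 + 120 × (26) = 13120 ft.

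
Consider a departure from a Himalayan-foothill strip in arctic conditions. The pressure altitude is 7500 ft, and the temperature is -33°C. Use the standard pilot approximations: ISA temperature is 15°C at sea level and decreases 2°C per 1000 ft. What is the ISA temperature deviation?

ISA temperature at 7500 ft = 15 − 2 × (7500/1000) = 0°C.
Deviation = OAT − ISA = -33 − 0 = -33°C.

ISA-33°C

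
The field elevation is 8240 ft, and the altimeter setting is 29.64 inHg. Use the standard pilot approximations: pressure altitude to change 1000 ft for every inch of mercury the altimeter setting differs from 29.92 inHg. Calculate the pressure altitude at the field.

Pressure correction = (29.92 − 29.64) × 1000 = +280 ft.
Pressure altitude = 8240 + (+280) = 8520 ft.

8520 ft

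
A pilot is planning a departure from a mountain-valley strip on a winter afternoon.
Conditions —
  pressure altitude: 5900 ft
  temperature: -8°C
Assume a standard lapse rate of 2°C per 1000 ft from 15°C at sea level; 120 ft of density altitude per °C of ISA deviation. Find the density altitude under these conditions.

4556 ft

ISA temperature at 5900 ft = 15 − 2 × (5900/1000) = 3.2°C.
ISA deviation = -8 − 3.2 = -11.2°C.
Density altitude = 5900 + 120 × (-11.2) = 5900 + (-1344) = 4556 ft.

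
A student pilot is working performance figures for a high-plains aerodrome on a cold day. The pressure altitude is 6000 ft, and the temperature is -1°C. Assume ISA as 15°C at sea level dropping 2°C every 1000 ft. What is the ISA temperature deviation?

ISA-4°C

ISA temperature at 6000 ft = 15 − 2 × (6000/1000) = 3°C.
Deviation = OAT − ISA = -1 − 3 = -4°C.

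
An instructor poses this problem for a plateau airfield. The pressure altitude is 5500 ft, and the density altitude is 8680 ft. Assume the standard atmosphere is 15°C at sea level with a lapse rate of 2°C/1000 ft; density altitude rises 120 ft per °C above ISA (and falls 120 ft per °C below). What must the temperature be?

30.5°C

Density altitude − pressure altitude = 8680 − 5500 = +3180 ft.
At 120 ft/°C that is an ISA deviation of 3180/120 = +26.5°C.
ISA temperature at 5500 ft = 15 − 2 × (5500/1000) = 4°C.
OAT = ISA + deviation = 4 + (+26.5) = 30.5°C.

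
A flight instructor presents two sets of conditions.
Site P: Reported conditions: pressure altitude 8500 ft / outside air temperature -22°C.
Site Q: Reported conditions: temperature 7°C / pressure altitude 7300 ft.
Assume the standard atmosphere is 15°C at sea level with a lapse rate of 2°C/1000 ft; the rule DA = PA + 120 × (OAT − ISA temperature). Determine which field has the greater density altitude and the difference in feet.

Site P: ISA temp = -2°C, deviation -20°C, DA = 8500 + 120 × (-20) = 6100 ft.
Site Q: ISA temp = 0.4°C, deviation +6.6°C, DA = 7300 + 120 × 6.6 = 8092 ft.
Site Q is higher by 8092 − 6100 = 1992 ft.

Site Q by 1992 ft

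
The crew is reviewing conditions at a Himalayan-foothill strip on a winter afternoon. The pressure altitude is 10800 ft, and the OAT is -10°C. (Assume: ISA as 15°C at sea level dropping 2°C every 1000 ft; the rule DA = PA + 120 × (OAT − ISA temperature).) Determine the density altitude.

10392 ft

ISA temperature at 10800 ft = 15 − 2 × (10800/1000) = -6.6°C.
ISA deviation = -10 − (-6.6) = -3.4°C.
Density altitude = 10800 + 120 × (-3.4) = 10800 + (-408) = 10392 ft.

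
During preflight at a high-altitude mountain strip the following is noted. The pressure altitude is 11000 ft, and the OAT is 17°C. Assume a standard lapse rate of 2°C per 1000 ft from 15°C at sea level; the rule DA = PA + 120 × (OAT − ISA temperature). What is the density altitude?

13880 ft

ISA temperature at 11000 ft = 15 − 2 × (11000/1000) = -7°C.
ISA deviation = 17 − (-7) = +24°C.
Density altitude = 11000 + 120 × (24) = 11000 + (+2880) = 13880 ft.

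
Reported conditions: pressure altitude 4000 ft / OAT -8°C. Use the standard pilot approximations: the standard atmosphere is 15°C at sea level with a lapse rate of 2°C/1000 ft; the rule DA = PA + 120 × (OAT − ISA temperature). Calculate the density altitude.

ISA temperature at 4000 ft = 15 − 2 × (4000/1000) = 7°C.
ISA deviation = -8 − 7 = -15°C.
Density altitude = 4000 + 120 × (-15) = 4000 + (-1800) = 2200 ft.

2200 ft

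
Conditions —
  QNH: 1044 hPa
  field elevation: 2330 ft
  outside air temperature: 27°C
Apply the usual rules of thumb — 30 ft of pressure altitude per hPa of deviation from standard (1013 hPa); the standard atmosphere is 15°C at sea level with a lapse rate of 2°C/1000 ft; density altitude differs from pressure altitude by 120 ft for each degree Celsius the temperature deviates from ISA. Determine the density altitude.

3176 ft

Pressure altitude = 2330 + (1013 − 1044) × 30 = 2330 + (-930) = 1400 ft.
ISA temperature at 1400 ft = 15 − 2 × (1400/1000) = 12.2°C.
ISA deviation = 27 − 12.2 = +14.8°C.
Density altitude = 1400 + 120 × (14.8) = 3176 ft.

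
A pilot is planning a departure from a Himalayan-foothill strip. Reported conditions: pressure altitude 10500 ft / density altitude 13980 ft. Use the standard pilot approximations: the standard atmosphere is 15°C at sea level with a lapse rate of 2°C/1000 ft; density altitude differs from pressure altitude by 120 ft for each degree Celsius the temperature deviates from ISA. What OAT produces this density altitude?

23°C

Density altitude − pressure altitude = 13980 − 10500 = +3480 ft.
At 120 ft/°C that is an ISA deviation of 3480/120 = +29°C.
ISA temperature at 10500 ft = 15 − 2 × (10500/1000) = -6°C.
OAT = ISA + deviation = -6 + (+29) = 23°C.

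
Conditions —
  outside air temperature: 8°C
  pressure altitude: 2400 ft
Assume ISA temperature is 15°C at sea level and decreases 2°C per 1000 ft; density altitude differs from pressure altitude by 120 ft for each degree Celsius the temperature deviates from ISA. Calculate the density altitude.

2136 ft

ISA temperature at 2400 ft = 15 − 2 × (2400/1000) = 10.2°C.
ISA deviation = 8 − 10.2 = -2.2°C.
Density altitude = 2400 + 120 × (-2.2) = 2400 + (-264) = 2136 ft.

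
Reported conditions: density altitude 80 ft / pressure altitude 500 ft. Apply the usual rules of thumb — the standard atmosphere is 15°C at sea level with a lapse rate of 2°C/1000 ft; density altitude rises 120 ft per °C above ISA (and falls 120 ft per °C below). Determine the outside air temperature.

Density altitude − pressure altitude = 80 − 500 = -420 ft.
At 120 ft/°C that is an ISA deviation of -420/120 = -3.5°C.
ISA temperature at 500 ft = 15 − 2 × (500/1000) = 14°C.
OAT = ISA + deviation = 14 + (-3.5) = 10.5°C.

10.5°C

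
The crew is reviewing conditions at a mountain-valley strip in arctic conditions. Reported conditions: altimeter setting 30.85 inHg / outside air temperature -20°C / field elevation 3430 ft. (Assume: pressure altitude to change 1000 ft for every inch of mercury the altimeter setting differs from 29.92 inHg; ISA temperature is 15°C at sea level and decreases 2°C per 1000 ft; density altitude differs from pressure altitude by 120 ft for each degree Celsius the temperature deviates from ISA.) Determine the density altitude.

-1100 ft

Pressure altitude = 3430 + (29.92 − 30.85) × 1000 = 3430 + (-930) = 2500 ft.
ISA temperature at 2500 ft = 15 − 2 × (2500/1000) = 10°C.
ISA deviation = -20 − 10 = -30°C.
Density altitude = 2500 + 120 × (-30) = -1100 ft.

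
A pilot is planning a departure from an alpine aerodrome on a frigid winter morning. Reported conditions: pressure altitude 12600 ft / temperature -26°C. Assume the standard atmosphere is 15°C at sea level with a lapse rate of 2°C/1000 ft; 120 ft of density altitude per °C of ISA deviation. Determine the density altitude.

10704 ft

ISA temperature at 12600 ft = 15 − 2 × (12600/1000) = -10.2°C.
ISA deviation = -26 − (-10.2) = -15.8°C.
Density altitude = 12600 + 120 × (-15.8) = 12600 + (-1896) = 10704 ft.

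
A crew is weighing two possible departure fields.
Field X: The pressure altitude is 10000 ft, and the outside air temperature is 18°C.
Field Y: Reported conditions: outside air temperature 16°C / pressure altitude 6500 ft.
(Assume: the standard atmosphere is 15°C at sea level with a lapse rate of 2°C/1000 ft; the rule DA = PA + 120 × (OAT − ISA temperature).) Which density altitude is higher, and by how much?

Field X: ISA temp = -5°C, deviation +23°C, DA = 10000 + 120 × 23 = 12760 ft.
Field Y: ISA temp = 2°C, deviation +14°C, DA = 6500 + 120 × 14 = 8180 ft.
Field X is higher by 12760 − 8180 = 4580 ft.

Field X by 4580 ft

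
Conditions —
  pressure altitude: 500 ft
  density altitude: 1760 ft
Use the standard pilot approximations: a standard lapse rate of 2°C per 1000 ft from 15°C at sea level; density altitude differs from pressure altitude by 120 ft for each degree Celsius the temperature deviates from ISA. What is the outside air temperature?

24.5°C

Density altitude − pressure altitude = 1760 − 500 = +1260 ft.
At 120 ft/°C that is an ISA deviation of 1260/120 = +10.5°C.
ISA temperature at 500 ft = 15 − 2 × (500/1000) = 14°C.
OAT = ISA + deviation = 14 + (+10.5) = 24.5°C.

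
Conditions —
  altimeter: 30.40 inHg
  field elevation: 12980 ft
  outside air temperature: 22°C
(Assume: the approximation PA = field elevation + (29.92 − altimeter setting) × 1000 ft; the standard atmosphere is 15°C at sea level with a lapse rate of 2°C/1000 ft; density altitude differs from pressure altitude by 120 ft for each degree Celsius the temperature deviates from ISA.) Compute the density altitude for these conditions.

Pressure altitude = 12980 + (29.92 − 30.40) × 1000 = 12980 + (-480) = 12500 ft.
ISA temperature at 12500 ft = 15 − 2 × (12500/1000) = -10°C.
ISA deviation = 22 − (-10) = +32°C.
Density altitude = 12500 + 120 × (32) = 16340 ft.

16340 ft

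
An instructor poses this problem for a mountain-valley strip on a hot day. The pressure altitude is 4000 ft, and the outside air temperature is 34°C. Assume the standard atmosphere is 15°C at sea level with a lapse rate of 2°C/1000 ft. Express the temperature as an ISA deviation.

ISA temperature at 4000 ft = 15 − 2 × (4000/1000) = 7°C.
Deviation = OAT − ISA = 34 − 7 = +27°C.

ISA+27°C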